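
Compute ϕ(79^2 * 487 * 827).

2473648632

φ(79^2) = 79^2 − 79^1 = 6241 − 79 = 6162.
φ(487) = 487 − 1 = 486.
φ(827) = 827 − 1 = 826.
φ(2513556509) = 6162 × 486 × 826 = 2473648632.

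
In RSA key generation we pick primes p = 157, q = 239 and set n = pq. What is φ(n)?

37128

φ(pq) = (p−1)(q−1) = 156 · 238 = 37128.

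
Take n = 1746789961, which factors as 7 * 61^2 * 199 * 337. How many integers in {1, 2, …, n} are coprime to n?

1460954880

φ(1746789961) = 1746789961 · (1 − 1/7) · (1 − 1/61) · (1 − 1/199) · (1 − 1/337)
       = 1746789961 · 23950080/28635901 = 1460954880.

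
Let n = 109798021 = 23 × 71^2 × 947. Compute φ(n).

103435640

φ(23) = 23 − 1 = 22.
φ(71^2) = 71^2 − 71^1 = 5041 − 71 = 4970.
φ(947) = 947 − 1 = 946.
φ(109798021) = 22 × 4970 × 946 = 103435640.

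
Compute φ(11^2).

φ(11^2) = 11^2 − 11^1 = 121 − 11 = 110.

110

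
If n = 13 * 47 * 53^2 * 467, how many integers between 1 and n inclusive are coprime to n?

φ(13) = 13 − 1 = 12.
φ(47) = 47 − 1 = 46.
φ(53^2) = 53^1·(53−1) = 53·52 = 2756.
φ(467) = 467 − 1 = 466.
φ(801511633) = 12 × 46 × 2756 × 466 = 708931392.

708931392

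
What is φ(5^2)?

20

φ(5^2) = 5^1·(5−1) = 5·4 = 20.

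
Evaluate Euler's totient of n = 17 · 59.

φ(1003) = 1003 · (1 − 1/17) · (1 − 1/59)
       = 1003 · 928/1003 = 928.

928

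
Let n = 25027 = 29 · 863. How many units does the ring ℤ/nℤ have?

φ(25027) = 25027 · (1 − 1/29) · (1 − 1/863)
       = 25027 · 24136/25027 = 24136.

24136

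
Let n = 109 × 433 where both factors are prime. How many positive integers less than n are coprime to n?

φ(n) = (p − 1)(q − 1) = (109−1)(433−1) = 108·432 = 46656.

46656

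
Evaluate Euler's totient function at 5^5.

2500

φ(5^5) = 5^4·(5−1) = 625·4 = 2500.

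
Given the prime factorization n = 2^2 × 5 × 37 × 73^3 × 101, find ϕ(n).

11050214400

φ(29075130580) = 29075130580 · (1 − 1/2) · (1 − 1/5) · (1 − 1/37) · (1 − 1/73) · (1 − 1/101)
       = 29075130580 · 1036800/2728010 = 11050214400.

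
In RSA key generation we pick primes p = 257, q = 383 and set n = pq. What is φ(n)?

97792

φ(n) = (p − 1)(q − 1) = (257−1)(383−1) = 256·382 = 97792.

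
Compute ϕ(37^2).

1332

φ(37^2) = 37^1·(37−1) = 37·36 = 1332.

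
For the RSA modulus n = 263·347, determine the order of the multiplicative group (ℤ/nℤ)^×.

φ(263) = 263 − 1 = 262.
φ(347) = 347 − 1 = 346.
Since φ is multiplicative, φ(91261) = 262 · 346 = 90652.

90652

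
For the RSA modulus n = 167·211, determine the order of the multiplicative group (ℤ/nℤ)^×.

φ(n) = (p − 1)(q − 1) = (167−1)(211−1) = 166·210 = 34860.

34860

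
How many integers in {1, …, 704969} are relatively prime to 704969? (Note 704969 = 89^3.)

697048

φ(89^3) = 89^3 − 89^2 = 704969 − 7921 = 697048.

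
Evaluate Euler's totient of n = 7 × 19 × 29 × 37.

108864

φ(142709) = 142709 · (1 − 1/7) · (1 − 1/19) · (1 − 1/29) · (1 − 1/37)
       = 142709 · 108864/142709 = 108864.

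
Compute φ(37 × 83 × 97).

283392

φ(37) = 37 − 1 = 36.
φ(83) = 83 − 1 = 82.
φ(97) = 97 − 1 = 96.
Since φ is multiplicative, φ(297887) = 36 · 82 · 96 = 283392.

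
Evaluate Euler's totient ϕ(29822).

12960

29822 = 2 · 13 · 31 · 37.
φ(2) = 2 − 1 = 1.
φ(13) = 13 − 1 = 12.
φ(31) = 31 − 1 = 30.
φ(37) = 37 − 1 = 36.
Multiply: 1 · 12 · 30 · 36 = 12960.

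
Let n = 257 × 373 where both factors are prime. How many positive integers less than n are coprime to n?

95232

φ(pq) = (p−1)(q−1) = 256 · 372 = 95232.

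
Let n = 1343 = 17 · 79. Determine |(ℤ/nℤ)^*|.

1248

φ(17) = 17 − 1 = 16.
φ(79) = 79 − 1 = 78.
Multiply: 16 · 78 = 1248.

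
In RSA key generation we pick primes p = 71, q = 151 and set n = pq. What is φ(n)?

10500

φ(10721) = 10721 · (1 − 1/71) · (1 − 1/151)
       = 10721 · 10500/10721 = 10500.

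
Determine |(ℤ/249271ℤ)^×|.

Factor 249271: 249271 = 11 * 17 * 31 * 43.
φ(11) = 11 − 1 = 10.
φ(17) = 17 − 1 = 16.
φ(31) = 31 − 1 = 30.
φ(43) = 43 − 1 = 42.
φ(249271) = 10 × 16 × 30 × 42 = 201600.

201600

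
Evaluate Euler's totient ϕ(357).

First factor: 357 = 3 · 7 · 17.
φ(357) = 357 · (1 − 1/3) · (1 − 1/7) · (1 − 1/17)
       = 357 · 192/357 = 192.

192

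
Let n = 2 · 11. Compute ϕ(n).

10

φ(22) = 22 · (1 − 1/2) · (1 − 1/11)
       = 22 · 10/22 = 10.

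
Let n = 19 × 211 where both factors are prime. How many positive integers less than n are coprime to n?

φ(pq) = (p−1)(q−1) = 18 · 210 = 3780.

3780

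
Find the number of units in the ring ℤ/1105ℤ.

768

Prime factorization: 1105 = 5 × 13 × 17.
φ(1105) = 1105 · (1 − 1/5) · (1 − 1/13) · (1 − 1/17)
       = 1105 · 768/1105 = 768.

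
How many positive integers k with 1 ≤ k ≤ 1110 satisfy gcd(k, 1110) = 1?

Factor 1110: 1110 = 2 × 3 × 5 × 37.
φ(1110) = 1110 · (1 − 1/2) · (1 − 1/3) · (1 − 1/5) · (1 − 1/37)
       = 1110 · 288/1110 = 288.

288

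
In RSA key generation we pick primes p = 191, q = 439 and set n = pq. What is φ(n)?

83220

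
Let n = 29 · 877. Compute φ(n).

24528

φ(25433) = 25433 · (1 − 1/29) · (1 − 1/877)
       = 25433 · 24528/25433 = 24528.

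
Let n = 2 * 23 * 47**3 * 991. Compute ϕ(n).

φ(4732875278) = 4732875278 · (1 − 1/2) · (1 − 1/23) · (1 − 1/47) · (1 − 1/991)
       = 4732875278 · 1001880/2142542 = 2213152920.

2213152920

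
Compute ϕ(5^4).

500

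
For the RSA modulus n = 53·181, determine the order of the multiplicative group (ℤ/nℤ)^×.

9360

φ(pq) = (p−1)(q−1) = 52 · 180 = 9360.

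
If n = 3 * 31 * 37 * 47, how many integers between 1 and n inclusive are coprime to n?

99360

φ(161727) = 161727 · (1 − 1/3) · (1 − 1/31) · (1 − 1/37) · (1 − 1/47)
       = 161727 · 99360/161727 = 99360.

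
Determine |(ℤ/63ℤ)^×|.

36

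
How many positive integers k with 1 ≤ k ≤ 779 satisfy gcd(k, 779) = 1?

720

779 = 19 × 41.
φ(779) = 779 · (1 − 1/19) · (1 − 1/41)
       = 779 · 720/779 = 720.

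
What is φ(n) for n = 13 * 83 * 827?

812784

φ(892333) = 892333 · (1 − 1/13) · (1 − 1/83) · (1 − 1/827)
       = 892333 · 812784/892333 = 812784.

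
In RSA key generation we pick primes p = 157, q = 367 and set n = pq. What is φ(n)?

φ(n) = (p − 1)(q − 1) = (157−1)(367−1) = 156·366 = 57096.

57096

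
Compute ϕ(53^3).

φ(53^3) = 53^3 − 53^2 = 148877 − 2809 = 146068.

146068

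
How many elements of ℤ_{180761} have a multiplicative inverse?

Prime factorization: 180761 = 7**3 · 17 · 31.
φ(7^3) = 7^2·(7−1) = 49·6 = 294.
φ(17) = 17 − 1 = 16.
φ(31) = 31 − 1 = 30.
φ(180761) = 294 × 16 × 30 = 141120.

141120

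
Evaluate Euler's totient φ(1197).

648

First factor: 1197 = 3^2 · 7 · 19.
φ(3^2) = 3^2 − 3^1 = 9 − 3 = 6.
φ(7) = 7 − 1 = 6.
φ(19) = 19 − 1 = 18.
φ(1197) = 6 × 6 × 18 = 648.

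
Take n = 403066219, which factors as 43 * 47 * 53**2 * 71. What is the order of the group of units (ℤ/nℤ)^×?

φ(403066219) = 403066219 · (1 − 1/43) · (1 − 1/47) · (1 − 1/53) · (1 − 1/71)
       = 403066219 · 7032480/7605023 = 372721440.

372721440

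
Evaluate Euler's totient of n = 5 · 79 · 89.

φ(35155) = 35155 · (1 − 1/5) · (1 − 1/79) · (1 − 1/89)
       = 35155 · 27456/35155 = 27456.

27456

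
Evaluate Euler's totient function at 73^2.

φ(5329) = 5329 · (1 − 1/73)
       = 5329 · 72/73 = 5256.

5256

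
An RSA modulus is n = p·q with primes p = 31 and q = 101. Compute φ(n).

3000

For distinct primes, φ(pq) = (p−1)(q−1) = 30 × 100 = 3000.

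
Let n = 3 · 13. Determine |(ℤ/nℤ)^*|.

φ(39) = 39 · (1 − 1/3) · (1 − 1/13)
       = 39 · 24/39 = 24.

24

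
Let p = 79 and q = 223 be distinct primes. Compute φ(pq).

φ(17617) = 17617 · (1 − 1/79) · (1 − 1/223)
       = 17617 · 17316/17617 = 17316.

17316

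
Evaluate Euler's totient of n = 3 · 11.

φ(3) = 3 − 1 = 2.
φ(11) = 11 − 1 = 10.
Since φ is multiplicative, φ(33) = 2 · 10 = 20.

20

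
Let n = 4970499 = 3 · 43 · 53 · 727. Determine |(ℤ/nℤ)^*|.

φ(4970499) = 4970499 · (1 − 1/3) · (1 − 1/43) · (1 − 1/53) · (1 − 1/727)
       = 4970499 · 3171168/4970499 = 3171168.

3171168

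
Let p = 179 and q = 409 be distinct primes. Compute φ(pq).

φ(73211) = 73211 · (1 − 1/179) · (1 − 1/409)
       = 73211 · 72624/73211 = 72624.

72624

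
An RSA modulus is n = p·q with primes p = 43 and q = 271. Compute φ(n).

φ(pq) = (p−1)(q−1) = 42 · 270 = 11340.

11340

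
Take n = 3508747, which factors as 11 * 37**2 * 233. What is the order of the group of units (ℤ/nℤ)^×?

φ(11) = 11 − 1 = 10.
φ(37^2) = 37^2 − 37^1 = 1369 − 37 = 1332.
φ(233) = 233 − 1 = 232.
Multiply: 10 · 1332 · 232 = 3090240.

3090240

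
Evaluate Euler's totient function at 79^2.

6162

φ(79^2) = 79^1·(79−1) = 79·78 = 6162.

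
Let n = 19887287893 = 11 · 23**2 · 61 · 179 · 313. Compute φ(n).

16860729600

φ(11) = 11 − 1 = 10.
φ(23^2) = 23^1·(23−1) = 23·22 = 506.
φ(61) = 61 − 1 = 60.
φ(179) = 179 − 1 = 178.
φ(313) = 313 − 1 = 312.
Multiply: 10 · 506 · 60 · 178 · 312 = 16860729600.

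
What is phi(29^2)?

812

φ(841) = 841 · (1 − 1/29)
       = 841 · 28/29 = 812.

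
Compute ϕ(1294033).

1095120

Factor 1294033: 1294033 = 13**3 * 19 * 31.
φ(13^3) = 13^3 − 13^2 = 2197 − 169 = 2028.
φ(19) = 19 − 1 = 18.
φ(31) = 31 − 1 = 30.
Multiply: 2028 · 18 · 30 = 1095120.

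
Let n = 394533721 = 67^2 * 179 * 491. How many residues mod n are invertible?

φ(394533721) = 394533721 · (1 − 1/67) · (1 − 1/179) · (1 − 1/491)
       = 394533721 · 5756520/5888563 = 385686840.

385686840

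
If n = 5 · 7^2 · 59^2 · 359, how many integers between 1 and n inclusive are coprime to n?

φ(306171355) = 306171355 · (1 − 1/5) · (1 − 1/7) · (1 − 1/59) · (1 − 1/359)
       = 306171355 · 498336/741335 = 205812768.

205812768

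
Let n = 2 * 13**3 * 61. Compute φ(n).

121680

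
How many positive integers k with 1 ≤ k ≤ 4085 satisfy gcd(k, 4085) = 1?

3024

4085 = 5 · 19 · 43.
φ(5) = 5 − 1 = 4.
φ(19) = 19 − 1 = 18.
φ(43) = 43 − 1 = 42.
Since φ is multiplicative, φ(4085) = 4 · 18 · 42 = 3024.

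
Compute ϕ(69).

44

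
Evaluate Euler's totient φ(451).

400

Factor 451: 451 = 11 * 41.
φ(11) = 11 − 1 = 10.
φ(41) = 41 − 1 = 40.
Since φ is multiplicative, φ(451) = 10 · 40 = 400.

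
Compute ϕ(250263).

250263 = 3^3 * 13 * 23 * 31.
φ(3^3) = 3^3 − 3^2 = 27 − 9 = 18.
φ(13) = 13 − 1 = 12.
φ(23) = 23 − 1 = 22.
φ(31) = 31 − 1 = 30.
Since φ is multiplicative, φ(250263) = 18 · 12 · 22 · 30 = 142560.

142560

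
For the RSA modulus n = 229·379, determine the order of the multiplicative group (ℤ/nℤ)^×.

φ(229) = 229 − 1 = 228.
φ(379) = 379 − 1 = 378.
φ(86791) = 228 × 378 = 86184.

86184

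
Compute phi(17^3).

φ(17^3) = 17^3 − 17^2 = 4913 − 289 = 4624.

4624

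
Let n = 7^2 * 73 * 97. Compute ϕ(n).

290304

φ(346969) = 346969 · (1 − 1/7) · (1 − 1/73) · (1 − 1/97)
       = 346969 · 41472/49567 = 290304.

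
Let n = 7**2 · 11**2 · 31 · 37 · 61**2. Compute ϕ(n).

18261936000

φ(25304894923) = 25304894923 · (1 − 1/7) · (1 − 1/11) · (1 − 1/31) · (1 − 1/37) · (1 − 1/61)
       = 25304894923 · 3888000/5387459 = 18261936000.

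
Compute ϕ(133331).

First factor: 133331 = 11 * 17 * 23 * 31.
φ(11) = 11 − 1 = 10.
φ(17) = 17 − 1 = 16.
φ(23) = 23 − 1 = 22.
φ(31) = 31 − 1 = 30.
φ(133331) = 10 × 16 × 22 × 30 = 105600.

105600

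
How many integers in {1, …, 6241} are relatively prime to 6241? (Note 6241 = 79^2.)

6162

φ(79^2) = 79^1·(79−1) = 79·78 = 6162.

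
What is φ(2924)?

1344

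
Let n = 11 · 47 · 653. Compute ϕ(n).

φ(337601) = 337601 · (1 − 1/11) · (1 − 1/47) · (1 − 1/653)
       = 337601 · 299920/337601 = 299920.

299920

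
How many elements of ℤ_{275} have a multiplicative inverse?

200

Prime factorization: 275 = 5^2 · 11.
φ(5^2) = 5^1·(5−1) = 5·4 = 20.
φ(11) = 11 − 1 = 10.
Multiply: 20 · 10 = 200.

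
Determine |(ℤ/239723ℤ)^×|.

194400

239723 = 11 · 19 · 31 · 37.
φ(11) = 11 − 1 = 10.
φ(19) = 19 − 1 = 18.
φ(31) = 31 − 1 = 30.
φ(37) = 37 − 1 = 36.
Multiply: 10 · 18 · 30 · 36 = 194400.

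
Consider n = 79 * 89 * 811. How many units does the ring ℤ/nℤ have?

5559840

φ(79) = 79 − 1 = 78.
φ(89) = 89 − 1 = 88.
φ(811) = 811 − 1 = 810.
Since φ is multiplicative, φ(5702141) = 78 · 88 · 810 = 5559840.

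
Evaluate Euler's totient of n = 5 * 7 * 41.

φ(5) = 5 − 1 = 4.
φ(7) = 7 − 1 = 6.
φ(41) = 41 − 1 = 40.
Since φ is multiplicative, φ(1435) = 4 · 6 · 40 = 960.

960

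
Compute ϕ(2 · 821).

φ(1642) = 1642 · (1 − 1/2) · (1 − 1/821)
       = 1642 · 820/1642 = 820.

820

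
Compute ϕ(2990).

1056

Prime factorization: 2990 = 2 · 5 · 13 · 23.
φ(2) = 2 − 1 = 1.
φ(5) = 5 − 1 = 4.
φ(13) = 13 − 1 = 12.
φ(23) = 23 − 1 = 22.
φ(2990) = 1 × 4 × 12 × 22 = 1056.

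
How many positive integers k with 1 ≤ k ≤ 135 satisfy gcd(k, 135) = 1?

Prime factorization: 135 = 3^3 · 5.
φ(3^3) = 3^2·(3−1) = 9·2 = 18.
φ(5) = 5 − 1 = 4.
Multiply: 18 · 4 = 72.

72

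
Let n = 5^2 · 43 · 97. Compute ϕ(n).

80640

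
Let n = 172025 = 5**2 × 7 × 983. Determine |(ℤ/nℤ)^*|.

117840

φ(5^2) = 5^2 − 5^1 = 25 − 5 = 20.
φ(7) = 7 − 1 = 6.
φ(983) = 983 − 1 = 982.
Multiply: 20 · 6 · 982 = 117840.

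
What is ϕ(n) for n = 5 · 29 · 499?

φ(5) = 5 − 1 = 4.
φ(29) = 29 − 1 = 28.
φ(499) = 499 − 1 = 498.
φ(72355) = 4 × 28 × 498 = 55776.

55776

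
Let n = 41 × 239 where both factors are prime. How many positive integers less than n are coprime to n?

φ(pq) = (p−1)(q−1) = 40 · 238 = 9520.

9520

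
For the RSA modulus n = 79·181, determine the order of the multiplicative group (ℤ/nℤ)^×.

φ(n) = (p − 1)(q − 1) = (79−1)(181−1) = 78·180 = 14040.

14040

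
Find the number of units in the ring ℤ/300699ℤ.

300699 = 3^3 * 7 * 37 * 43.
φ(3^3) = 3^3 − 3^2 = 27 − 9 = 18.
φ(7) = 7 − 1 = 6.
φ(37) = 37 − 1 = 36.
φ(43) = 43 − 1 = 42.
Multiply: 18 · 6 · 36 · 42 = 163296.

163296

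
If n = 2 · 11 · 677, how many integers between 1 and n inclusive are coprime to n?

φ(14894) = 14894 · (1 − 1/2) · (1 − 1/11) · (1 − 1/677)
       = 14894 · 6760/14894 = 6760.

6760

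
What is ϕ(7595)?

5040

Factor 7595: 7595 = 5 · 7**2 · 31.
φ(7595) = 7595 · (1 − 1/5) · (1 − 1/7) · (1 − 1/31)
       = 7595 · 720/1085 = 5040.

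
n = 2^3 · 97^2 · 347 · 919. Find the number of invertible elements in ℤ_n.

11831007744

φ(24003713896) = 24003713896 · (1 − 1/2) · (1 − 1/97) · (1 − 1/347) · (1 − 1/919)
       = 24003713896 · 30492288/61865242 = 11831007744.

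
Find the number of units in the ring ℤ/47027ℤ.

47027 = 31 · 37 · 41.
φ(31) = 31 − 1 = 30.
φ(37) = 37 − 1 = 36.
φ(41) = 41 − 1 = 40.
Multiply: 30 · 36 · 40 = 43200.

43200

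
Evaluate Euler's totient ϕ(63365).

44352

First factor: 63365 = 5 · 19 · 23 · 29.
φ(63365) = 63365 · (1 − 1/5) · (1 − 1/19) · (1 − 1/23) · (1 − 1/29)
       = 63365 · 44352/63365 = 44352.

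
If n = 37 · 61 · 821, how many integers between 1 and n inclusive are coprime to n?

1771200

φ(1852997) = 1852997 · (1 − 1/37) · (1 − 1/61) · (1 − 1/821)
       = 1852997 · 1771200/1852997 = 1771200.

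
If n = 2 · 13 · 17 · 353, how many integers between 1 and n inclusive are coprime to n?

67584

φ(156026) = 156026 · (1 − 1/2) · (1 − 1/13) · (1 − 1/17) · (1 − 1/353)
       = 156026 · 67584/156026 = 67584.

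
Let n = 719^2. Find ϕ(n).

516242

φ(516961) = 516961 · (1 − 1/719)
       = 516961 · 718/719 = 516242.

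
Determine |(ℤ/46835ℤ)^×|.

32256

Factor 46835: 46835 = 5 · 17 · 19 · 29.
φ(5) = 5 − 1 = 4.
φ(17) = 17 − 1 = 16.
φ(19) = 19 − 1 = 18.
φ(29) = 29 − 1 = 28.
φ(46835) = 4 × 16 × 18 × 28 = 32256.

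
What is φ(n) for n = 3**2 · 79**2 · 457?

φ(3^2) = 3^2 − 3^1 = 9 − 3 = 6.
φ(79^2) = 79^1·(79−1) = 79·78 = 6162.
φ(457) = 457 − 1 = 456.
φ(25669233) = 6 × 6162 × 456 = 16859232.

16859232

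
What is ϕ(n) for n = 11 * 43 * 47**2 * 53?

47218080

φ(11) = 11 − 1 = 10.
φ(43) = 43 − 1 = 42.
φ(47^2) = 47^2 − 47^1 = 2209 − 47 = 2162.
φ(53) = 53 − 1 = 52.
Multiply: 10 · 42 · 2162 · 52 = 47218080.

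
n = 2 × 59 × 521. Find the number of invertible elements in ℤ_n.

30160

φ(61478) = 61478 · (1 − 1/2) · (1 − 1/59) · (1 − 1/521)
       = 61478 · 30160/61478 = 30160.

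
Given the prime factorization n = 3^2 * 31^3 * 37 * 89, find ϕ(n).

548000640

φ(882915867) = 882915867 · (1 − 1/3) · (1 − 1/31) · (1 − 1/37) · (1 − 1/89)
       = 882915867 · 190080/306249 = 548000640.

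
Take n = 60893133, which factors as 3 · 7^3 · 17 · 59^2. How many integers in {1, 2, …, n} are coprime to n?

32194176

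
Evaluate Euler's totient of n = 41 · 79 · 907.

2826720

φ(2937773) = 2937773 · (1 − 1/41) · (1 − 1/79) · (1 − 1/907)
       = 2937773 · 2826720/2937773 = 2826720.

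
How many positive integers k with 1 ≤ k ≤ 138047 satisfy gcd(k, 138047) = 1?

Factor 138047: 138047 = 7 × 13 × 37 × 41.
φ(138047) = 138047 · (1 − 1/7) · (1 − 1/13) · (1 − 1/37) · (1 − 1/41)
       = 138047 · 103680/138047 = 103680.

103680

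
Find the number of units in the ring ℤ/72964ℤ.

32256

First factor: 72964 = 2**2 * 17 * 29 * 37.
φ(72964) = 72964 · (1 − 1/2) · (1 − 1/17) · (1 − 1/29) · (1 − 1/37)
       = 72964 · 16128/36482 = 32256.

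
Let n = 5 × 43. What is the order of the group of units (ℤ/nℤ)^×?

168

φ(215) = 215 · (1 − 1/5) · (1 − 1/43)
       = 215 · 168/215 = 168.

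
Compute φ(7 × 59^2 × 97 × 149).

φ(352176251) = 352176251 · (1 − 1/7) · (1 − 1/59) · (1 − 1/97) · (1 − 1/149)
       = 352176251 · 4944384/5969089 = 291718656.

291718656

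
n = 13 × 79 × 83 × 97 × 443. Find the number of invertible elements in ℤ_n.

3256740864

φ(13) = 13 − 1 = 12.
φ(79) = 79 − 1 = 78.
φ(83) = 83 − 1 = 82.
φ(97) = 97 − 1 = 96.
φ(443) = 443 − 1 = 442.
Since φ is multiplicative, φ(3662891011) = 12 · 78 · 82 · 96 · 442 = 3256740864.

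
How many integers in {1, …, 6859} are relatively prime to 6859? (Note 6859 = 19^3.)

φ(6859) = 6859 · (1 − 1/19)
       = 6859 · 18/19 = 6498.

6498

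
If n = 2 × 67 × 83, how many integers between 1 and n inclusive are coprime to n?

φ(2) = 2 − 1 = 1.
φ(67) = 67 − 1 = 66.
φ(83) = 83 − 1 = 82.
Multiply: 1 · 66 · 82 = 5412.

5412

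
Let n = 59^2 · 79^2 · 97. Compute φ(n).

φ(59^2) = 59^2 − 59^1 = 3481 − 59 = 3422.
φ(79^2) = 79^1·(79−1) = 79·78 = 6162.
φ(97) = 97 − 1 = 96.
φ(2107317337) = 3422 × 6162 × 96 = 2024290944.

2024290944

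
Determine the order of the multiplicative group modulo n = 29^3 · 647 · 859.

φ(13554747697) = 13554747697 · (1 − 1/29) · (1 − 1/647) · (1 − 1/859)
       = 13554747697 · 15519504/16117417 = 13051902864.

13051902864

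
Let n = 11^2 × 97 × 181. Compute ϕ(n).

φ(2124397) = 2124397 · (1 − 1/11) · (1 − 1/97) · (1 − 1/181)
       = 2124397 · 172800/193127 = 1900800.

1900800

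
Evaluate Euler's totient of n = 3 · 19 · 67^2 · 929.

147730176

φ(3) = 3 − 1 = 2.
φ(19) = 19 − 1 = 18.
φ(67^2) = 67^2 − 67^1 = 4489 − 67 = 4422.
φ(929) = 929 − 1 = 928.
φ(237706017) = 2 × 18 × 4422 × 928 = 147730176.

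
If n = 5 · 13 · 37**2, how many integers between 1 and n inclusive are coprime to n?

63936

φ(88985) = 88985 · (1 − 1/5) · (1 − 1/13) · (1 − 1/37)
       = 88985 · 1728/2405 = 63936.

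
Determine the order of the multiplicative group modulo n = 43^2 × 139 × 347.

86232888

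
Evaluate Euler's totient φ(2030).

Factor 2030: 2030 = 2 · 5 · 7 · 29.
φ(2) = 2 − 1 = 1.
φ(5) = 5 − 1 = 4.
φ(7) = 7 − 1 = 6.
φ(29) = 29 − 1 = 28.
φ(2030) = 1 × 4 × 6 × 28 = 672.

672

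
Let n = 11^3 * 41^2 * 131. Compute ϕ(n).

φ(11^3) = 11^3 − 11^2 = 1331 − 121 = 1210.
φ(41^2) = 41^1·(41−1) = 41·40 = 1640.
φ(131) = 131 − 1 = 130.
Multiply: 1210 · 1640 · 130 = 257972000.

257972000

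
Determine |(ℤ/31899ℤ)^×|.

Prime factorization: 31899 = 3 × 7**3 × 31.
φ(3) = 3 − 1 = 2.
φ(7^3) = 7^3 − 7^2 = 343 − 49 = 294.
φ(31) = 31 − 1 = 30.
Multiply: 2 · 294 · 30 = 17640.

17640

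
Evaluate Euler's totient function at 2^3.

4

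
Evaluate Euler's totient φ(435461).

362880

435461 = 13 × 19 × 41 × 43.
φ(435461) = 435461 · (1 − 1/13) · (1 − 1/19) · (1 − 1/41) · (1 − 1/43)
       = 435461 · 362880/435461 = 362880.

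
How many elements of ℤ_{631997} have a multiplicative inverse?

544320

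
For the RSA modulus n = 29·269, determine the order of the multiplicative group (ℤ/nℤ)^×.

7504

φ(7801) = 7801 · (1 − 1/29) · (1 − 1/269)
       = 7801 · 7504/7801 = 7504.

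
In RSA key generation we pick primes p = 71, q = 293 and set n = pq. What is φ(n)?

20440

φ(20803) = 20803 · (1 − 1/71) · (1 − 1/293)
       = 20803 · 20440/20803 = 20440.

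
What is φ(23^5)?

φ(23^5) = 23^5 − 23^4 = 6436343 − 279841 = 6156502.

6156502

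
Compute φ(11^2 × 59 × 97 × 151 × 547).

50162112000

φ(57197018351) = 57197018351 · (1 − 1/11) · (1 − 1/59) · (1 − 1/97) · (1 − 1/151) · (1 − 1/547)
       = 57197018351 · 4560192000/5199728941 = 50162112000.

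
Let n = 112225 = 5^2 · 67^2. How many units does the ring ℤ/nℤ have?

φ(5^2) = 5^2 − 5^1 = 25 − 5 = 20.
φ(67^2) = 67^1·(67−1) = 67·66 = 4422.
Since φ is multiplicative, φ(112225) = 20 · 4422 = 88440.

88440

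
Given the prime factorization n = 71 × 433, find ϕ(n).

φ(30743) = 30743 · (1 − 1/71) · (1 − 1/433)
       = 30743 · 30240/30743 = 30240.

30240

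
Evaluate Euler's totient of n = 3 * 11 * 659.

φ(21747) = 21747 · (1 − 1/3) · (1 − 1/11) · (1 − 1/659)
       = 21747 · 13160/21747 = 13160.

13160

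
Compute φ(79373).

59136

Prime factorization: 79373 = 7 × 17 × 23 × 29.
φ(7) = 7 − 1 = 6.
φ(17) = 17 − 1 = 16.
φ(23) = 23 − 1 = 22.
φ(29) = 29 − 1 = 28.
Multiply: 6 · 16 · 22 · 28 = 59136.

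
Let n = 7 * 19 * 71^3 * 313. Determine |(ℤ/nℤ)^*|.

11890307520

φ(14899477019) = 14899477019 · (1 − 1/7) · (1 − 1/19) · (1 − 1/71) · (1 − 1/313)
       = 14899477019 · 2358720/2955659 = 11890307520.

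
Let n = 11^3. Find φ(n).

φ(11^3) = 11^2·(11−1) = 121·10 = 1210.

1210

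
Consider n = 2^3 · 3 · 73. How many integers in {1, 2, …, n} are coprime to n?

φ(1752) = 1752 · (1 − 1/2) · (1 − 1/3) · (1 − 1/73)
       = 1752 · 144/438 = 576.

576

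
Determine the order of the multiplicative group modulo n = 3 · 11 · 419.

φ(13827) = 13827 · (1 − 1/3) · (1 − 1/11) · (1 − 1/419)
       = 13827 · 8360/13827 = 8360.

8360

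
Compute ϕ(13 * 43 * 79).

φ(13) = 13 − 1 = 12.
φ(43) = 43 − 1 = 42.
φ(79) = 79 − 1 = 78.
Since φ is multiplicative, φ(44161) = 12 · 42 · 78 = 39312.

39312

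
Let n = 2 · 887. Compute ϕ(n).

886

φ(2) = 2 − 1 = 1.
φ(887) = 887 − 1 = 886.
Since φ is multiplicative, φ(1774) = 1 · 886 = 886.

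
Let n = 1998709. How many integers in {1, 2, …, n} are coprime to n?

First factor: 1998709 = 29 × 41^3.
φ(29) = 29 − 1 = 28.
φ(41^3) = 41^3 − 41^2 = 68921 − 1681 = 67240.
Multiply: 28 · 67240 = 1882720.

1882720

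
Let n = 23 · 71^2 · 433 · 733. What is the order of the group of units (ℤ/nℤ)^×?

34575932160

φ(23) = 23 − 1 = 22.
φ(71^2) = 71^2 − 71^1 = 5041 − 71 = 4970.
φ(433) = 433 − 1 = 432.
φ(733) = 733 − 1 = 732.
φ(36799032827) = 22 × 4970 × 432 × 732 = 34575932160.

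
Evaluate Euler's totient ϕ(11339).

9856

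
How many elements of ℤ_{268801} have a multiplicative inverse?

221760

268801 = 13 × 23 × 29 × 31.
φ(13) = 13 − 1 = 12.
φ(23) = 23 − 1 = 22.
φ(29) = 29 − 1 = 28.
φ(31) = 31 − 1 = 30.
Multiply: 12 · 22 · 28 · 30 = 221760.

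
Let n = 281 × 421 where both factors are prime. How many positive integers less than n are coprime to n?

117600

φ(281) = 281 − 1 = 280.
φ(421) = 421 − 1 = 420.
Since φ is multiplicative, φ(118301) = 280 · 420 = 117600.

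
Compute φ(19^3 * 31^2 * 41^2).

9910749600

φ(19^3) = 19^3 − 19^2 = 6859 − 361 = 6498.
φ(31^2) = 31^2 − 31^1 = 961 − 31 = 930.
φ(41^2) = 41^2 − 41^1 = 1681 − 41 = 1640.
φ(11080309819) = 6498 × 930 × 1640 = 9910749600.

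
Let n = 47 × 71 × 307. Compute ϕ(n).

φ(1024459) = 1024459 · (1 − 1/47) · (1 − 1/71) · (1 − 1/307)
       = 1024459 · 985320/1024459 = 985320.

985320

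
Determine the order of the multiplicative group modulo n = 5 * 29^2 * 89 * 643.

183499008

φ(5) = 5 − 1 = 4.
φ(29^2) = 29^2 − 29^1 = 841 − 29 = 812.
φ(89) = 89 − 1 = 88.
φ(643) = 643 − 1 = 642.
Multiply: 4 · 812 · 88 · 642 = 183499008.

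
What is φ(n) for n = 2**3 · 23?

88

φ(2^3) = 2^2·(2−1) = 4·1 = 4.
φ(23) = 23 − 1 = 22.
φ(184) = 4 × 22 = 88.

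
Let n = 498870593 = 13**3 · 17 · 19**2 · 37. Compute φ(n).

399499776

φ(498870593) = 498870593 · (1 − 1/13) · (1 − 1/17) · (1 − 1/19) · (1 − 1/37)
       = 498870593 · 124416/155363 = 399499776.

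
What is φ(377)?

336

First factor: 377 = 13 · 29.
φ(377) = 377 · (1 − 1/13) · (1 − 1/29)
       = 377 · 336/377 = 336.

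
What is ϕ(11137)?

First factor: 11137 = 7 * 37 * 43.
φ(11137) = 11137 · (1 − 1/7) · (1 − 1/37) · (1 − 1/43)
       = 11137 · 9072/11137 = 9072.

9072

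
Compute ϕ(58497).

58497 = 3 × 17 × 31 × 37.
φ(3) = 3 − 1 = 2.
φ(17) = 17 − 1 = 16.
φ(31) = 31 − 1 = 30.
φ(37) = 37 − 1 = 36.
Since φ is multiplicative, φ(58497) = 2 · 16 · 30 · 36 = 34560.

34560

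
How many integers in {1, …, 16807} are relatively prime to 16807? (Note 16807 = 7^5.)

14406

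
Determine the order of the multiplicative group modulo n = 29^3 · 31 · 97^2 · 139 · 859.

778905236229120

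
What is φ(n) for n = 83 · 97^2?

763584

φ(83) = 83 − 1 = 82.
φ(97^2) = 97^1·(97−1) = 97·96 = 9312.
φ(780947) = 82 × 9312 = 763584.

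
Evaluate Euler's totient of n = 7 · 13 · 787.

φ(71617) = 71617 · (1 − 1/7) · (1 − 1/13) · (1 − 1/787)
       = 71617 · 56592/71617 = 56592.

56592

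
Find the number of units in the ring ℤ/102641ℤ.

75600

Prime factorization: 102641 = 7 × 11 × 31 × 43.
φ(7) = 7 − 1 = 6.
φ(11) = 11 − 1 = 10.
φ(31) = 31 − 1 = 30.
φ(43) = 43 − 1 = 42.
Since φ is multiplicative, φ(102641) = 6 · 10 · 30 · 42 = 75600.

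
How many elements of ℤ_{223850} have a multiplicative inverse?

79200

Factor 223850: 223850 = 2 · 5^2 · 11^2 · 37.
φ(2) = 2 − 1 = 1.
φ(5^2) = 5^1·(5−1) = 5·4 = 20.
φ(11^2) = 11^2 − 11^1 = 121 − 11 = 110.
φ(37) = 37 − 1 = 36.
Multiply: 1 · 20 · 110 · 36 = 79200.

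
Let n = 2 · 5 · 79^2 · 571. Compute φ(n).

φ(2) = 2 − 1 = 1.
φ(5) = 5 − 1 = 4.
φ(79^2) = 79^2 − 79^1 = 6241 − 79 = 6162.
φ(571) = 571 − 1 = 570.
Multiply: 1 · 4 · 6162 · 570 = 14049360.

14049360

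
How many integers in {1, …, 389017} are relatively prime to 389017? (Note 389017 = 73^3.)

φ(389017) = 389017 · (1 − 1/73)
       = 389017 · 72/73 = 383688.

383688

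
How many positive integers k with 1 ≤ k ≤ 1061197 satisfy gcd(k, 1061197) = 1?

931392

First factor: 1061197 = 23 * 29 * 37 * 43.
φ(1061197) = 1061197 · (1 − 1/23) · (1 − 1/29) · (1 − 1/37) · (1 − 1/43)
       = 1061197 · 931392/1061197 = 931392.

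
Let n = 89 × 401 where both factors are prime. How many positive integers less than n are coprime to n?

φ(pq) = (p−1)(q−1) = 88 · 400 = 35200.

35200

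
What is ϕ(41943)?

41943 = 3 × 11 × 31 × 41.
φ(41943) = 41943 · (1 − 1/3) · (1 − 1/11) · (1 − 1/31) · (1 − 1/41)
       = 41943 · 24000/41943 = 24000.

24000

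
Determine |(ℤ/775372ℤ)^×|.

Factor 775372: 775372 = 2^2 · 13^2 · 31 · 37.
φ(775372) = 775372 · (1 − 1/2) · (1 − 1/13) · (1 − 1/31) · (1 − 1/37)
       = 775372 · 12960/29822 = 336960.

336960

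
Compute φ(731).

Factor 731: 731 = 17 · 43.
φ(17) = 17 − 1 = 16.
φ(43) = 43 − 1 = 42.
φ(731) = 16 × 42 = 672.

672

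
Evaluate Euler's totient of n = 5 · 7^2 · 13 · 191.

383040

φ(5) = 5 − 1 = 4.
φ(7^2) = 7^2 − 7^1 = 49 − 7 = 42.
φ(13) = 13 − 1 = 12.
φ(191) = 191 − 1 = 190.
Since φ is multiplicative, φ(608335) = 4 · 42 · 12 · 190 = 383040.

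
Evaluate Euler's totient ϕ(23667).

12936

23667 = 3 × 7**3 × 23.
φ(23667) = 23667 · (1 − 1/3) · (1 − 1/7) · (1 − 1/23)
       = 23667 · 264/483 = 12936.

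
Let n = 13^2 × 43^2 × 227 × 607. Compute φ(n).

φ(43056444509) = 43056444509 · (1 − 1/13) · (1 − 1/43) · (1 − 1/227) · (1 − 1/607)
       = 43056444509 · 69025824/77024051 = 38585435616.

38585435616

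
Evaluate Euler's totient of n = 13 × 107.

1272

φ(13) = 13 − 1 = 12.
φ(107) = 107 − 1 = 106.
Multiply: 12 · 106 = 1272.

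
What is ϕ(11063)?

9504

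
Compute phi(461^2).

212060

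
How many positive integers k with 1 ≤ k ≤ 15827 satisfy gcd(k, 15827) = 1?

12096

Factor 15827: 15827 = 7^2 · 17 · 19.
φ(15827) = 15827 · (1 − 1/7) · (1 − 1/17) · (1 − 1/19)
       = 15827 · 1728/2261 = 12096.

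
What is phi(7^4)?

2058

φ(2401) = 2401 · (1 − 1/7)
       = 2401 · 6/7 = 2058.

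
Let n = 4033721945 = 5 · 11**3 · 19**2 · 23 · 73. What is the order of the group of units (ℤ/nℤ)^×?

2621963520

φ(4033721945) = 4033721945 · (1 − 1/5) · (1 − 1/11) · (1 − 1/19) · (1 − 1/23) · (1 − 1/73)
       = 4033721945 · 1140480/1754555 = 2621963520.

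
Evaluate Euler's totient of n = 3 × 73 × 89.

φ(19491) = 19491 · (1 − 1/3) · (1 − 1/73) · (1 − 1/89)
       = 19491 · 12672/19491 = 12672.

12672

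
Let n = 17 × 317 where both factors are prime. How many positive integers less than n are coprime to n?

5056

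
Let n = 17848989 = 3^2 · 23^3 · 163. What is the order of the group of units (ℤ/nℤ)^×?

φ(17848989) = 17848989 · (1 − 1/3) · (1 − 1/23) · (1 − 1/163)
       = 17848989 · 7128/11247 = 11312136.

11312136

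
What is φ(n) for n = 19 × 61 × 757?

816480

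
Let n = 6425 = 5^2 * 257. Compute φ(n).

5120

φ(5^2) = 5^1·(5−1) = 5·4 = 20.
φ(257) = 257 − 1 = 256.
Multiply: 20 · 256 = 5120.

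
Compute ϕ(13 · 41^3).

806880

φ(13) = 13 − 1 = 12.
φ(41^3) = 41^3 − 41^2 = 68921 − 1681 = 67240.
Multiply: 12 · 67240 = 806880.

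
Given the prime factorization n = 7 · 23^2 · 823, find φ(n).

2495592

φ(7) = 7 − 1 = 6.
φ(23^2) = 23^2 − 23^1 = 529 − 23 = 506.
φ(823) = 823 − 1 = 822.
Multiply: 6 · 506 · 822 = 2495592.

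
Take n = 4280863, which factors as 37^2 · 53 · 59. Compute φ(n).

4017312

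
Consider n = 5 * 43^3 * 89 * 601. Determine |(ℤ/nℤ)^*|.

16401369600

φ(21263749615) = 21263749615 · (1 − 1/5) · (1 − 1/43) · (1 − 1/89) · (1 − 1/601)
       = 21263749615 · 8870400/11500135 = 16401369600.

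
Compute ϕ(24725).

18480

24725 = 5^2 · 23 · 43.
φ(24725) = 24725 · (1 − 1/5) · (1 − 1/23) · (1 − 1/43)
       = 24725 · 3696/4945 = 18480.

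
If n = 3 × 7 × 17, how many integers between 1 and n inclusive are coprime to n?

φ(357) = 357 · (1 − 1/3) · (1 − 1/7) · (1 − 1/17)
       = 357 · 192/357 = 192.

192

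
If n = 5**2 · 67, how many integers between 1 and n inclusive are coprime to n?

1320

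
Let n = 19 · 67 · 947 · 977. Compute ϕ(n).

φ(19) = 19 − 1 = 18.
φ(67) = 67 − 1 = 66.
φ(947) = 947 − 1 = 946.
φ(977) = 977 − 1 = 976.
Multiply: 18 · 66 · 946 · 976 = 1096875648.

1096875648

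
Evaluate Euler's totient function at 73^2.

5256

φ(5329) = 5329 · (1 − 1/73)
       = 5329 · 72/73 = 5256.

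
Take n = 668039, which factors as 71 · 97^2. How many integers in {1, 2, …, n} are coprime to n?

φ(71) = 71 − 1 = 70.
φ(97^2) = 97^1·(97−1) = 97·96 = 9312.
Multiply: 70 · 9312 = 651840.

651840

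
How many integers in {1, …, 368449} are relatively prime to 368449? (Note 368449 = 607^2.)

367842

φ(368449) = 368449 · (1 − 1/607)
       = 368449 · 606/607 = 367842.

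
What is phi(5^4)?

500

φ(625) = 625 · (1 − 1/5)
       = 625 · 4/5 = 500.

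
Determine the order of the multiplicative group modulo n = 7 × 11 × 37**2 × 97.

φ(7) = 7 − 1 = 6.
φ(11) = 11 − 1 = 10.
φ(37^2) = 37^1·(37−1) = 37·36 = 1332.
φ(97) = 97 − 1 = 96.
Since φ is multiplicative, φ(10225061) = 6 · 10 · 1332 · 96 = 7672320.

7672320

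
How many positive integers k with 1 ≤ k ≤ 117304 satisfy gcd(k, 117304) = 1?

50400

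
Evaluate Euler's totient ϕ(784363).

677376

Factor 784363: 784363 = 17 · 29 · 37 · 43.
φ(784363) = 784363 · (1 − 1/17) · (1 − 1/29) · (1 − 1/37) · (1 − 1/43)
       = 784363 · 677376/784363 = 677376.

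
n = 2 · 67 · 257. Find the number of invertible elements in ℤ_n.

16896

φ(34438) = 34438 · (1 − 1/2) · (1 − 1/67) · (1 − 1/257)
       = 34438 · 16896/34438 = 16896.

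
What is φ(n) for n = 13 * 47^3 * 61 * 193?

φ(13) = 13 − 1 = 12.
φ(47^3) = 47^2·(47−1) = 2209·46 = 101614.
φ(61) = 61 − 1 = 60.
φ(193) = 193 − 1 = 192.
Multiply: 12 · 101614 · 60 · 192 = 14047119360.

14047119360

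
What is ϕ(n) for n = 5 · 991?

φ(5) = 5 − 1 = 4.
φ(991) = 991 − 1 = 990.
Multiply: 4 · 990 = 3960.

3960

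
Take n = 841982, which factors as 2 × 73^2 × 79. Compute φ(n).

φ(2) = 2 − 1 = 1.
φ(73^2) = 73^1·(73−1) = 73·72 = 5256.
φ(79) = 79 − 1 = 78.
Multiply: 1 · 5256 · 78 = 409968.

409968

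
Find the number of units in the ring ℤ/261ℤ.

168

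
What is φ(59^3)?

201898

φ(59^3) = 59^2·(59−1) = 3481·58 = 201898.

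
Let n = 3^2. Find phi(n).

6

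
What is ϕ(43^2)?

φ(43^2) = 43^1·(43−1) = 43·42 = 1806.

1806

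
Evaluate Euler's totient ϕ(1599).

1599 = 3 · 13 · 41.
φ(1599) = 1599 · (1 − 1/3) · (1 − 1/13) · (1 − 1/41)
       = 1599 · 960/1599 = 960.

960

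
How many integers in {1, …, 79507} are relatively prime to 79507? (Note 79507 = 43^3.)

φ(43^3) = 43^2·(43−1) = 1849·42 = 77658.

77658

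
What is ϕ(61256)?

25920

First factor: 61256 = 2^3 × 13 × 19 × 31.
φ(61256) = 61256 · (1 − 1/2) · (1 − 1/13) · (1 − 1/19) · (1 − 1/31)
       = 61256 · 6480/15314 = 25920.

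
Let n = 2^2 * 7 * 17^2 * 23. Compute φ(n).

71808

φ(2^2) = 2^1·(2−1) = 2·1 = 2.
φ(7) = 7 − 1 = 6.
φ(17^2) = 17^1·(17−1) = 17·16 = 272.
φ(23) = 23 − 1 = 22.
φ(186116) = 2 × 6 × 272 × 22 = 71808.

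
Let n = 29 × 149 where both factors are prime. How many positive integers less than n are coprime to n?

4144

φ(29) = 29 − 1 = 28.
φ(149) = 149 − 1 = 148.
Since φ is multiplicative, φ(4321) = 28 · 148 = 4144.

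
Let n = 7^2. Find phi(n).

42

φ(49) = 49 · (1 − 1/7)
       = 49 · 6/7 = 42.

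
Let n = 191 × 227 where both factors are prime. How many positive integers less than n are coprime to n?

φ(pq) = (p−1)(q−1) = 190 · 226 = 42940.

42940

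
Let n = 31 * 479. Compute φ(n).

14340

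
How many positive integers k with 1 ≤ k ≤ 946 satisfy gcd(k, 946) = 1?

420

946 = 2 · 11 · 43.
φ(2) = 2 − 1 = 1.
φ(11) = 11 − 1 = 10.
φ(43) = 43 − 1 = 42.
φ(946) = 1 × 10 × 42 = 420.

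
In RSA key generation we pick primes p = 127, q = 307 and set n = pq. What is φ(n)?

38556

For distinct primes, φ(pq) = (p−1)(q−1) = 126 × 306 = 38556.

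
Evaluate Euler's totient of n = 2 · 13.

φ(26) = 26 · (1 − 1/2) · (1 − 1/13)
       = 26 · 12/26 = 12.

12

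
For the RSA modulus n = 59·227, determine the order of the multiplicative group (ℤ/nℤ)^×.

13108

φ(59) = 59 − 1 = 58.
φ(227) = 227 − 1 = 226.
Multiply: 58 · 226 = 13108.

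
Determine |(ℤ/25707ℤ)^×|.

14400

First factor: 25707 = 3 · 11 · 19 · 41.
φ(3) = 3 − 1 = 2.
φ(11) = 11 − 1 = 10.
φ(19) = 19 − 1 = 18.
φ(41) = 41 − 1 = 40.
Multiply: 2 · 10 · 18 · 40 = 14400.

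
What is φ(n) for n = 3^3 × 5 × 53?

φ(3^3) = 3^2·(3−1) = 9·2 = 18.
φ(5) = 5 − 1 = 4.
φ(53) = 53 − 1 = 52.
Multiply: 18 · 4 · 52 = 3744.

3744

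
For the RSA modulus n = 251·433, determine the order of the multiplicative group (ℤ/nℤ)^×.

108000

φ(251) = 251 − 1 = 250.
φ(433) = 433 − 1 = 432.
φ(108683) = 250 × 432 = 108000.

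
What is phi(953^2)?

φ(908209) = 908209 · (1 − 1/953)
       = 908209 · 952/953 = 907256.

907256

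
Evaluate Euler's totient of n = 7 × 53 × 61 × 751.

14040000

φ(16995881) = 16995881 · (1 − 1/7) · (1 − 1/53) · (1 − 1/61) · (1 − 1/751)
       = 16995881 · 14040000/16995881 = 14040000.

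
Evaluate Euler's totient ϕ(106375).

106375 = 5^3 · 23 · 37.
φ(106375) = 106375 · (1 − 1/5) · (1 − 1/23) · (1 − 1/37)
       = 106375 · 3168/4255 = 79200.

79200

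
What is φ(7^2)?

42

φ(49) = 49 · (1 − 1/7)
       = 49 · 6/7 = 42.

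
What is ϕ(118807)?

118807 = 13^2 × 19 × 37.
φ(13^2) = 13^2 − 13^1 = 169 − 13 = 156.
φ(19) = 19 − 1 = 18.
φ(37) = 37 − 1 = 36.
Since φ is multiplicative, φ(118807) = 156 · 18 · 36 = 101088.

101088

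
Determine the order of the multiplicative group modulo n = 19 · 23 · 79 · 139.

φ(19) = 19 − 1 = 18.
φ(23) = 23 − 1 = 22.
φ(79) = 79 − 1 = 78.
φ(139) = 139 − 1 = 138.
Since φ is multiplicative, φ(4798697) = 18 · 22 · 78 · 138 = 4262544.

4262544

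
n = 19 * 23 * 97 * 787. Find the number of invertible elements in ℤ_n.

29880576

φ(19) = 19 − 1 = 18.
φ(23) = 23 − 1 = 22.
φ(97) = 97 − 1 = 96.
φ(787) = 787 − 1 = 786.
φ(33360143) = 18 × 22 × 96 × 786 = 29880576.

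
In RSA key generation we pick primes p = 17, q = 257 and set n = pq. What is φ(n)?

4096

φ(n) = (p − 1)(q − 1) = (17−1)(257−1) = 16·256 = 4096.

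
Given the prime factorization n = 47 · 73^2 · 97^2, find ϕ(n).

2251418112

φ(47) = 47 − 1 = 46.
φ(73^2) = 73^2 − 73^1 = 5329 − 73 = 5256.
φ(97^2) = 97^2 − 97^1 = 9409 − 97 = 9312.
φ(2356606367) = 46 × 5256 × 9312 = 2251418112.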